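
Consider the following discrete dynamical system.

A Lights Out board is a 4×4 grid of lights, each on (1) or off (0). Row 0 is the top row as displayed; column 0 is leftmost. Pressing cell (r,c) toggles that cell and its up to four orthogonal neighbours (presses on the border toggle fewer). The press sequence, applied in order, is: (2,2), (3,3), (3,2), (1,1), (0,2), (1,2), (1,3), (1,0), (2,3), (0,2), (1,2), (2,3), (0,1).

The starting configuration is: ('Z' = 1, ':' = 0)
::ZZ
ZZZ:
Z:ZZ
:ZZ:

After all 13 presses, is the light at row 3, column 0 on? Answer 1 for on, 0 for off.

0

step 0: ::ZZ
ZZZ:
Z:ZZ
:ZZ:
step 1: ::ZZ
ZZ::
ZZ::
:Z::
step 2: ::ZZ
ZZ::
ZZ:Z
:ZZZ
step 3: ::ZZ
ZZ::
ZZZZ
::::
step 4: :ZZZ
::Z:
Z:ZZ
::::
step 5: ::::
::::
Z:ZZ
::::
step 6: ::Z:
:ZZZ
Z::Z
::::
step 7: ::ZZ
:Z::
Z:::
::::
step 8: Z:ZZ
Z:::
::::
::::
step 9: Z:ZZ
Z::Z
::ZZ
:::Z
step 10: ZZ::
Z:ZZ
::ZZ
:::Z
step 11: ZZZ:
ZZ::
:::Z
:::Z
step 12: ZZZ:
ZZ:Z
::Z:
::::
step 13: ::::
Z::Z
::Z:
::::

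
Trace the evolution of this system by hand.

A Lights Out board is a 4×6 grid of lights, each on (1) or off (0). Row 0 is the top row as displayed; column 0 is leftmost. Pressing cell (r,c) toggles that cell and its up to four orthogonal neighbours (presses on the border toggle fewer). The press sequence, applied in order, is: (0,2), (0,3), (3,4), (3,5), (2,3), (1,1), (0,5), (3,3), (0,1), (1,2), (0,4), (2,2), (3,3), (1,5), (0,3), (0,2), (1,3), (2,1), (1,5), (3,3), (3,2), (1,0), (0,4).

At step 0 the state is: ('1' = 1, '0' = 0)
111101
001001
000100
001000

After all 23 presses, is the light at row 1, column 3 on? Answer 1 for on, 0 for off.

1

t=0: 111101
001001
000100
001000
t=1: 100001
000001
000100
001000
t=2: 101111
000101
000100
001000
t=3: 101111
000101
000110
001111
t=4: 101111
000101
000111
001100
t=5: 101111
000001
001001
001000
t=6: 111111
111001
011001
001000
t=7: 111100
111000
011001
001000
t=8: 111100
111000
011101
000110
t=9: 000100
101000
011101
000110
t=10: 001100
110100
010101
000110
t=11: 001011
110110
010101
000110
t=12: 001011
111110
001001
001110
t=13: 001011
111110
001101
000000
t=14: 001010
111101
001100
000000
t=15: 000100
111001
001100
000000
t=16: 011000
110001
001100
000000
t=17: 011100
111111
001000
000000
t=18: 011100
101111
110000
010000
t=19: 011101
101100
110001
010000
t=20: 011101
101100
110101
011110
t=21: 011101
101100
111101
000010
t=22: 111101
011100
011101
000010
t=23: 111010
011110
011101
000010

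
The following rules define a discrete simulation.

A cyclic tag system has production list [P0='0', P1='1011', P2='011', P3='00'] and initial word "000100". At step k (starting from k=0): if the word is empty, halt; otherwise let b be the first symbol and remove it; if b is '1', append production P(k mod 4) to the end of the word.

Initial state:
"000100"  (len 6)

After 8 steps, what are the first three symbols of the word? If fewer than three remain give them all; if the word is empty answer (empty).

(empty)

gen 0: "000100"  (len 6)
gen 1: "00100"  (len 5)
gen 2: "0100"  (len 4)
gen 3: "100"  (len 3)
gen 4: "0000"  (len 4)
gen 5: "000"  (len 3)
gen 6: "00"  (len 2)
gen 7: "0"  (len 1)
gen 8: (halted — word empty)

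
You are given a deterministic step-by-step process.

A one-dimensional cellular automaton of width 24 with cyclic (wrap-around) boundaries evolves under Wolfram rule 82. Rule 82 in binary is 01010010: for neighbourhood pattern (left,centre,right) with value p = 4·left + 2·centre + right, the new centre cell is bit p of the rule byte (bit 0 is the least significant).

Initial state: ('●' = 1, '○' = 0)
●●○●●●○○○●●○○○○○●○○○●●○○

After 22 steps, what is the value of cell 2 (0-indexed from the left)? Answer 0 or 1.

1

t=0: ●●○●●●○○○●●○○○○○●○○○●●○○
t=1: ○●○○○●●○●○●●○○○●○●○●○●●●
t=2: ○○●○●○●○○○○●●○●○○○○○○○○●
t=3: ●●○○○○○●○○●○●○○●○○○○○○●○
t=4: ○●●○○○●○●●○○○●●○●○○○○●○○
t=5: ●○●●○●○○○●●○●○●○○●○○●○●○
t=6: ○○○●○○●○●○●○○○○●●○●●○○○○
t=7: ○○●○●●○○○○○●○○●○●○○●●○○○
t=8: ○●○○○●●○○○●○●●○○○●●○●●○○
t=9: ●○●○●○●●○●○○○●●○●○●○○●●○
t=10: ○○○○○○○●○○●○●○●○○○○●●○●○
t=11: ○○○○○○●○●●○○○○○●○○●○●○○●
t=12: ●○○○○●○○○●●○○○●○●●○○○●●○
t=13: ○●○○●○●○●○●●○●○○○●●○●○●○
t=14: ●○●●○○○○○○○●○○●○●○●○○○○●
t=15: ●○○●●○○○○○●○●●○○○○○●○○●○
t=16: ○●●○●●○○○●○○○●●○○○●○●●○○
t=17: ●○●○○●●○●○●○●○●●○●○○○●●○
t=18: ○○○●●○●○○○○○○○○●○○●○●○●○
t=19: ○○●○●○○●○○○○○○●○●●○○○○○●
t=20: ●●○○○●●○●○○○○●○○○●●○○○●○
t=21: ○●●○●○●○○●○○●○●○●○●●○●○○
t=22: ●○●○○○○●●○●●○○○○○○○●○○●○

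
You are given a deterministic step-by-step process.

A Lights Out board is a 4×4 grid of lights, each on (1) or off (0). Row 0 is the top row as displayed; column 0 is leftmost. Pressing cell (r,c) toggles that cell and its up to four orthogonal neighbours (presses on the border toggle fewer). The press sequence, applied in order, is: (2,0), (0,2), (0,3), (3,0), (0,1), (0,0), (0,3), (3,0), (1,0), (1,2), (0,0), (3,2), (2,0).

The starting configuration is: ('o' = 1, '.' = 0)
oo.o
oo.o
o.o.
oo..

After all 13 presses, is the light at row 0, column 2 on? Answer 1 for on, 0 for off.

t=0: oo.o
oo.o
o.o.
oo..
t=1: oo.o
.o.o
.oo.
.o..
t=2: o.o.
.ooo
.oo.
.o..
t=3: o..o
.oo.
.oo.
.o..
t=4: o..o
.oo.
ooo.
o...
t=5: .ooo
..o.
ooo.
o...
t=6: o.oo
o.o.
ooo.
o...
t=7: o...
o.oo
ooo.
o...
t=8: o...
o.oo
.oo.
.o..
t=9: ....
.ooo
ooo.
.o..
t=10: ..o.
....
oo..
.o..
t=11: ooo.
o...
oo..
.o..
t=12: ooo.
o...
ooo.
..oo
t=13: ooo.
....
..o.
o.oo

1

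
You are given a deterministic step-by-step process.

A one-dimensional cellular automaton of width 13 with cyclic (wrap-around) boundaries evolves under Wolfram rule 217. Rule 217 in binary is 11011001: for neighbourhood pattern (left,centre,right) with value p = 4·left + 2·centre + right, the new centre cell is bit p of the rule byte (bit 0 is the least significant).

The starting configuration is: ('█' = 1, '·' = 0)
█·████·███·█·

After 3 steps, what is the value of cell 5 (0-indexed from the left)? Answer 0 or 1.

0) █·████·███·█·
1) ··████·███···
2) █·████·██████
3) █·████·██████

1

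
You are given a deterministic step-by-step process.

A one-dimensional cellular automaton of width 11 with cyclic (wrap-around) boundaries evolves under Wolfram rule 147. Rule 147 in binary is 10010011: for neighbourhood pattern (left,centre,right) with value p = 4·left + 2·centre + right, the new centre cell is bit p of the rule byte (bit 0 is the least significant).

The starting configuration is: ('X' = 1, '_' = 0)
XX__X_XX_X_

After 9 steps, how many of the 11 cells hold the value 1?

9

k=0  XX__X_XX_X_
k=1  __XX_______
k=2  XX__XXXXXXX
k=3  X_XX_XXXXXX
k=4  ______XXXXX
k=5  XXXXXX_XXX_
k=6  _XXXX___X__
k=7  X_XX_XXX_XX
k=8  ______X___X
k=9  XXXXXX_XXX_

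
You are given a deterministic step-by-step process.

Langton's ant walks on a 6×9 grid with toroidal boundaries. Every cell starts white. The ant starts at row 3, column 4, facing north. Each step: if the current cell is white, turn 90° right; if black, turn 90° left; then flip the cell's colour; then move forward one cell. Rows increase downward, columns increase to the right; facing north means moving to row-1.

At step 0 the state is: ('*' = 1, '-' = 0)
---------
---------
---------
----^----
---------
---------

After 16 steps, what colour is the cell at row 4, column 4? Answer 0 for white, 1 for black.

0

gen 0: ---------
---------
---------
----^----
---------
---------
gen 1: ---------
---------
---------
----*>---
---------
---------
gen 2: ---------
---------
---------
----**---
-----v---
---------
gen 3: ---------
---------
---------
----**---
----<*---
---------
gen 4: ---------
---------
---------
----^*---
----**---
---------
gen 5: ---------
---------
---------
---<-*---
----**---
---------
gen 6: ---------
---------
---^-----
---*-*---
----**---
---------
gen 7: ---------
---------
---*>----
---*-*---
----**---
---------
gen 8: ---------
---------
---**----
---*v*---
----**---
---------
gen 9: ---------
---------
---**----
---<**---
----**---
---------
gen 10: ---------
---------
---**----
----**---
---v**---
---------
gen 11: ---------
---------
---**----
----**---
--<***---
---------
gen 12: ---------
---------
---**----
--^-**---
--****---
---------
gen 13: ---------
---------
---**----
--*>**---
--****---
---------
gen 14: ---------
---------
---**----
--****---
--*v**---
---------
gen 15: ---------
---------
---**----
--****---
--*->*---
---------
gen 16: ---------
---------
---**----
--**^*---
--*--*---
---------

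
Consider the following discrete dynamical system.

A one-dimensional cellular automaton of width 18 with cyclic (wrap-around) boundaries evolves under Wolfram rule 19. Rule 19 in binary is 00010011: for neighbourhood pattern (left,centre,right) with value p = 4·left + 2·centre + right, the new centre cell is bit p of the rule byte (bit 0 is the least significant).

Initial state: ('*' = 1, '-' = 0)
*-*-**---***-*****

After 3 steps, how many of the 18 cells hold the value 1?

k=0  *-*-**---***-*****
k=1  ------***---------
k=2  ******---*********
k=3  ------***---------

3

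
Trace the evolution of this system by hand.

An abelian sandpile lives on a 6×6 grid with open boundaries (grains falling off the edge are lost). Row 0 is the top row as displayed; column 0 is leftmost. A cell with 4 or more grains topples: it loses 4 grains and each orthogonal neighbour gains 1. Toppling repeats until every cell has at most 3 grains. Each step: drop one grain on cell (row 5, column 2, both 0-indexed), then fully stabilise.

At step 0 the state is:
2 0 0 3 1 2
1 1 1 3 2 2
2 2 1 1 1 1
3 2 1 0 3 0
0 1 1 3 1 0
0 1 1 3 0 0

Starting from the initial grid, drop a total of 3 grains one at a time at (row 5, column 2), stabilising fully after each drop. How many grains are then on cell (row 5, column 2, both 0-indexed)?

0) 2 0 0 3 1 2
1 1 1 3 2 2
2 2 1 1 1 1
3 2 1 0 3 0
0 1 1 3 1 0
0 1 1 3 0 0
1) 2 0 0 3 1 2
1 1 1 3 2 2
2 2 1 1 1 1
3 2 1 0 3 0
0 1 1 3 1 0
0 1 2 3 0 0
2) 2 0 0 3 1 2
1 1 1 3 2 2
2 2 1 1 1 1
3 2 1 0 3 0
0 1 1 3 1 0
0 1 3 3 0 0
3) 2 0 0 3 1 2
1 1 1 3 2 2
2 2 1 1 1 1
3 2 1 1 3 0
0 1 3 0 2 0
0 2 1 1 1 0

1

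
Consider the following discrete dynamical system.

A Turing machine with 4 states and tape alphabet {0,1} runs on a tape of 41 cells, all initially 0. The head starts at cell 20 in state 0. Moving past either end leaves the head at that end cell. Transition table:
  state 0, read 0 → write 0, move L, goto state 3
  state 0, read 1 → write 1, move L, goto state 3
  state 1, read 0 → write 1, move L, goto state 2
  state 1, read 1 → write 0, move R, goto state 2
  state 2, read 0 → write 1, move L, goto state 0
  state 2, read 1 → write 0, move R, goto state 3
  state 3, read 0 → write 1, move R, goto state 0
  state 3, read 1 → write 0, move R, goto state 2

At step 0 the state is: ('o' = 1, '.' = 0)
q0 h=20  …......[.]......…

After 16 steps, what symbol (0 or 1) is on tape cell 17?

0

k=0  q0 h=20  …......[.]......…
k=1  q3 h=19  …......[.]......…
k=2  q0 h=20  ….....o[.]......…
k=3  q3 h=19  …......[o]......…
k=4  q2 h=20  …......[.]......…
k=5  q0 h=19  …......[.]o.....…
k=6  q3 h=18  …......[.].o....…
k=7  q0 h=19  ….....o[.]o.....…
k=8  q3 h=18  …......[o].o....…
k=9  q2 h=19  …......[.]o.....…
k=10  q0 h=18  …......[.]oo....…
k=11  q3 h=17  …......[.].oo...…
k=12  q0 h=18  ….....o[.]oo....…
k=13  q3 h=17  …......[o].oo...…
k=14  q2 h=18  …......[.]oo....…
k=15  q0 h=17  …......[.]ooo...…
k=16  q3 h=16  …......[.].ooo..…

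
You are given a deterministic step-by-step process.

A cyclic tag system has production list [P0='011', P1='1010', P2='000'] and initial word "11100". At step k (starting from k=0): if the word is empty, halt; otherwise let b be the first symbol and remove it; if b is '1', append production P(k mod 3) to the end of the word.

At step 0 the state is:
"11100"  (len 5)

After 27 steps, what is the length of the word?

19

step 0: "11100"  (len 5)
step 1: "1100011"  (len 7)
step 2: "1000111010"  (len 10)
step 3: "000111010000"  (len 12)
step 4: "00111010000"  (len 11)
step 5: "0111010000"  (len 10)
step 6: "111010000"  (len 9)
step 7: "11010000011"  (len 11)
step 8: "10100000111010"  (len 14)
step 9: "0100000111010000"  (len 16)
step 10: "100000111010000"  (len 15)
step 11: "000001110100001010"  (len 18)
step 12: "00001110100001010"  (len 17)
step 13: "0001110100001010"  (len 16)
step 14: "001110100001010"  (len 15)
step 15: "01110100001010"  (len 14)
step 16: "1110100001010"  (len 13)
step 17: "1101000010101010"  (len 16)
step 18: "101000010101010000"  (len 18)
step 19: "01000010101010000011"  (len 20)
step 20: "1000010101010000011"  (len 19)
step 21: "000010101010000011000"  (len 21)
step 22: "00010101010000011000"  (len 20)
step 23: "0010101010000011000"  (len 19)
step 24: "010101010000011000"  (len 18)
step 25: "10101010000011000"  (len 17)
step 26: "01010100000110001010"  (len 20)
step 27: "1010100000110001010"  (len 19)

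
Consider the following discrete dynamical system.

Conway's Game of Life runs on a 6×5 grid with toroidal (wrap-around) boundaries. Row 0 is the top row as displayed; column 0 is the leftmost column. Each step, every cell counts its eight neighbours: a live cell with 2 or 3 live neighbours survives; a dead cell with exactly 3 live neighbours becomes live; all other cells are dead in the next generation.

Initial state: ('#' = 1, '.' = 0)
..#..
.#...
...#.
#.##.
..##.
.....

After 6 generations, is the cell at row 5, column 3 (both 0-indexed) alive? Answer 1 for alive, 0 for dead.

[0] ..#..
.#...
...#.
#.##.
..##.
.....
[1] .....
..#..
.#.##
.#...
.####
..##.
[2] ..##.
..##.
##.#.
.#...
##..#
.#..#
[3] .#..#
.....
##.##
.....
.##.#
.#..#
[4] .....
.###.
#...#
.....
.###.
.#..#
[5] ##.#.
#####
#####
#####
####.
##.#.
[6] .....
.....
.....
.....
.....
...#.

1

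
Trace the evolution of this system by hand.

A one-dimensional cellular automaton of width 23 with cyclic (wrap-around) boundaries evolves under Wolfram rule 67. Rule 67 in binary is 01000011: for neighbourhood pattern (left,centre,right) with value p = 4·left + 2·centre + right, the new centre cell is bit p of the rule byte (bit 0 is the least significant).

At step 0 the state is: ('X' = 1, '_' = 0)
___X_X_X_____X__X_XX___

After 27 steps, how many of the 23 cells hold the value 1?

[0] ___X_X_X_____X__X_XX___
[1] XXX______XXXX__X___X_XX
[2] __X_XXXXX___X_X__XX____
[3] XX______X_XX____X_X_XXX
[4] _X_XXXXX___X_XXX_______
[5] X______X_XX____X_XXXXXX
[6] X_XXXXX___X_XXX________
[7] ______X_XX____X_XXXXXXX
[8] _XXXXX___X_XXX________X
[9] _____X_XX____X_XXXXXXX_
[10] XXXXX___X_XXX________X_
[11] ____X_XX____X_XXXXXXX__
[12] XXXX___X_XXX________X_X
[13] ___X_XX____X_XXXXXXX___
[14] XXX___X_XXX________X_XX
[15] __X_XX____X_XXXXXXX____
[16] XX___X_XXX________X_XXX
[17] _X_XX____X_XXXXXXX_____
[18] X___X_XXX________X_XXXX
[19] X_XX____X_XXXXXXX______
[20] ___X_XXX________X_XXXXX
[21] _XX____X_XXXXXXX______X
[22] __X_XXX________X_XXXXX_
[23] XX____X_XXXXXXX______X_
[24] _X_XXX________X_XXXXX__
[25] X____X_XXXXXXX______X_X
[26] X_XXX________X_XXXXX___
[27] ____X_XXXXXXX______X_XX

11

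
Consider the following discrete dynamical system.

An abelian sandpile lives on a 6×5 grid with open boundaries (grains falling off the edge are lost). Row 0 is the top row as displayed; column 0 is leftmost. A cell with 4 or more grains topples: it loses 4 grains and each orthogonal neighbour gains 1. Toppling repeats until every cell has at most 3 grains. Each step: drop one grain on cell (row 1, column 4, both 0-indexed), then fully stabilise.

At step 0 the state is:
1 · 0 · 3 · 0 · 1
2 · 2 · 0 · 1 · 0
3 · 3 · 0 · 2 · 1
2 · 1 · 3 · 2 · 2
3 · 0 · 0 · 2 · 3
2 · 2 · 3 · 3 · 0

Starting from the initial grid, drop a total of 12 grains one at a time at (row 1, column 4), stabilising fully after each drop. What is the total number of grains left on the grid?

53

k=0  1 · 0 · 3 · 0 · 1
2 · 2 · 0 · 1 · 0
3 · 3 · 0 · 2 · 1
2 · 1 · 3 · 2 · 2
3 · 0 · 0 · 2 · 3
2 · 2 · 3 · 3 · 0
k=1  1 · 0 · 3 · 0 · 1
2 · 2 · 0 · 1 · 1
3 · 3 · 0 · 2 · 1
2 · 1 · 3 · 2 · 2
3 · 0 · 0 · 2 · 3
2 · 2 · 3 · 3 · 0
k=2  1 · 0 · 3 · 0 · 1
2 · 2 · 0 · 1 · 2
3 · 3 · 0 · 2 · 1
2 · 1 · 3 · 2 · 2
3 · 0 · 0 · 2 · 3
2 · 2 · 3 · 3 · 0
k=3  1 · 0 · 3 · 0 · 1
2 · 2 · 0 · 1 · 3
3 · 3 · 0 · 2 · 1
2 · 1 · 3 · 2 · 2
3 · 0 · 0 · 2 · 3
2 · 2 · 3 · 3 · 0
k=4  1 · 0 · 3 · 0 · 2
2 · 2 · 0 · 2 · 0
3 · 3 · 0 · 2 · 2
2 · 1 · 3 · 2 · 2
3 · 0 · 0 · 2 · 3
2 · 2 · 3 · 3 · 0
k=5  1 · 0 · 3 · 0 · 2
2 · 2 · 0 · 2 · 1
3 · 3 · 0 · 2 · 2
2 · 1 · 3 · 2 · 2
3 · 0 · 0 · 2 · 3
2 · 2 · 3 · 3 · 0
k=6  1 · 0 · 3 · 0 · 2
2 · 2 · 0 · 2 · 2
3 · 3 · 0 · 2 · 2
2 · 1 · 3 · 2 · 2
3 · 0 · 0 · 2 · 3
2 · 2 · 3 · 3 · 0
k=7  1 · 0 · 3 · 0 · 2
2 · 2 · 0 · 2 · 3
3 · 3 · 0 · 2 · 2
2 · 1 · 3 · 2 · 2
3 · 0 · 0 · 2 · 3
2 · 2 · 3 · 3 · 0
k=8  1 · 0 · 3 · 0 · 3
2 · 2 · 0 · 3 · 0
3 · 3 · 0 · 2 · 3
2 · 1 · 3 · 2 · 2
3 · 0 · 0 · 2 · 3
2 · 2 · 3 · 3 · 0
k=9  1 · 0 · 3 · 0 · 3
2 · 2 · 0 · 3 · 1
3 · 3 · 0 · 2 · 3
2 · 1 · 3 · 2 · 2
3 · 0 · 0 · 2 · 3
2 · 2 · 3 · 3 · 0
k=10  1 · 0 · 3 · 0 · 3
2 · 2 · 0 · 3 · 2
3 · 3 · 0 · 2 · 3
2 · 1 · 3 · 2 · 2
3 · 0 · 0 · 2 · 3
2 · 2 · 3 · 3 · 0
k=11  1 · 0 · 3 · 0 · 3
2 · 2 · 0 · 3 · 3
3 · 3 · 0 · 2 · 3
2 · 1 · 3 · 2 · 2
3 · 0 · 0 · 2 · 3
2 · 2 · 3 · 3 · 0
k=12  1 · 0 · 3 · 2 · 0
2 · 2 · 1 · 1 · 3
3 · 3 · 1 · 0 · 1
2 · 1 · 3 · 3 · 3
3 · 0 · 0 · 2 · 3
2 · 2 · 3 · 3 · 0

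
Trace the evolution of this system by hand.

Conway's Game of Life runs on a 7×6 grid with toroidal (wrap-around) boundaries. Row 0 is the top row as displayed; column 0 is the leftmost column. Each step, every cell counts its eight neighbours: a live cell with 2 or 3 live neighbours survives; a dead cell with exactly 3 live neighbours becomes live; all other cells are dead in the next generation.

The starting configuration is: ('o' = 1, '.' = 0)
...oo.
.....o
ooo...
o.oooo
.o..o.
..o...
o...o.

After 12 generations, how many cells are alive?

8

k=0  ...oo.
.....o
ooo...
o.oooo
.o..o.
..o...
o...o.
k=1  ...oo.
oooooo
..o...
....o.
oo..o.
.o.o.o
....oo
k=2  .o....
oo...o
o.o...
.o.o.o
ooooo.
.ooo..
o.o..o
k=3  ..o...
..o..o
..o.o.
.....o
.....o
......
o..o..
k=4  .ooo..
.oo...
...ooo
....oo
......
......
......
k=5  .o.o..
oo....
o.oo.o
...o.o
......
......
..o...
k=6  oo....
...ooo
..oo.o
o.oo.o
......
......
..o...
k=7  oooooo
.o.o.o
.o....
oooo.o
......
......
.o....
k=8  ...o.o
...o.o
...o.o
ooo...
ooo...
......
.o.ooo
k=9  ...o.o
o.oo.o
.o.o.o
...o.o
o.o...
...ooo
o.oo.o
k=10  ......
.o.o.o
.o.o.o
.o.o.o
o.o...
......
o.o...
k=11  ooo...
......
.o.o.o
.o.o.o
ooo...
......
......
k=12  .o....
......
......
...o.o
ooo...
.o....
.o....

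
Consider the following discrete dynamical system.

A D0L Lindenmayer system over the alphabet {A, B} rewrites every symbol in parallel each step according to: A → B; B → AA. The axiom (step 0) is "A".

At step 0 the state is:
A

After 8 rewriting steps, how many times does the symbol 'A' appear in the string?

16

gen 0: A
gen 1: B
gen 2: AA
gen 3: BB
gen 4: AAAA
gen 5: BBBB
gen 6: AAAAAAAA
gen 7: BBBBBBBB
gen 8: AAAAAAAAAAAAAAAA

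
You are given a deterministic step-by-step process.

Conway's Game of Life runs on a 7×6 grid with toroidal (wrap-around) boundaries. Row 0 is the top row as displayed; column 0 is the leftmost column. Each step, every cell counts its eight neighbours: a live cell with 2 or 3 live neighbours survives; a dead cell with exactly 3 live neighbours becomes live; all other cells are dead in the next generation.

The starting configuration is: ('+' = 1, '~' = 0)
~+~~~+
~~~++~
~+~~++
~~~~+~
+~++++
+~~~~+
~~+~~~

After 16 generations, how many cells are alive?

11

step 0: ~+~~~+
~~~++~
~+~~++
~~~~+~
+~++++
+~~~~+
~~+~~~
step 1: ~~+++~
~~++~~
~~~~~+
~++~~~
++~+~~
+~+~~~
~+~~~+
step 2: ~+~~+~
~~+~~~
~+~+~~
~++~~~
+~~+~~
~~+~~+
++~~++
step 3: ~++++~
~+++~~
~+~+~~
++~+~~
+~~+~~
~~++~~
~++++~
step 4: +~~~~~
+~~~~~
~~~++~
++~++~
+~~++~
~~~~~~
~~~~~~
step 5: ~~~~~~
~~~~~+
+++++~
++~~~~
+++++~
~~~~~~
~~~~~~
step 6: ~~~~~~
++++++
~~+++~
~~~~~~
+~++~+
~+++~~
~~~~~~
step 7: ++++++
++~~~+
+~~~~~
~+~~~+
+~~++~
++~++~
~~+~~~
step 8: ~~~++~
~~~+~~
~~~~~~
~+~~++
~~~+~~
++~~+~
~~~~~~
step 9: ~~~++~
~~~++~
~~~~+~
~~~~+~
~+++~~
~~~~~~
~~~+++
step 10: ~~+~~~
~~~~~+
~~~~++
~~+~+~
~~++~~
~~~~~~
~~~+~+
step 11: ~~~~+~
~~~~++
~~~+++
~~+~++
~~++~~
~~+++~
~~~~~~
step 12: ~~~~++
~~~~~~
+~~~~~
~~+~~+
~+~~~+
~~+~+~
~~~~+~
step 13: ~~~~++
~~~~~+
~~~~~~
~+~~~+
++++++
~~~+++
~~~~+~
step 14: ~~~~++
~~~~++
+~~~~~
~+~+~+
~+~~~~
~+~~~~
~~~~~~
step 15: ~~~~++
+~~~+~
+~~~~~
~++~~~
~+~~~~
~~~~~~
~~~~~~
step 16: ~~~~++
+~~~+~
+~~~~+
+++~~~
~++~~~
~~~~~~
~~~~~~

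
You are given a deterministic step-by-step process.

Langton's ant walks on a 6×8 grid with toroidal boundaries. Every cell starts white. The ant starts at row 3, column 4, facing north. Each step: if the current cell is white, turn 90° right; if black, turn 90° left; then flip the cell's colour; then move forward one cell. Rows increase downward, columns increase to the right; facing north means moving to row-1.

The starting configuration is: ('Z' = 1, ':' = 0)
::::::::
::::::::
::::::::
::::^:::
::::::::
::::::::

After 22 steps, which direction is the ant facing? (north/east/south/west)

north

k=0  ::::::::
::::::::
::::::::
::::^:::
::::::::
::::::::
k=1  ::::::::
::::::::
::::::::
::::Z>::
::::::::
::::::::
k=2  ::::::::
::::::::
::::::::
::::ZZ::
:::::v::
::::::::
k=3  ::::::::
::::::::
::::::::
::::ZZ::
::::<Z::
::::::::
k=4  ::::::::
::::::::
::::::::
::::^Z::
::::ZZ::
::::::::
k=5  ::::::::
::::::::
::::::::
:::<:Z::
::::ZZ::
::::::::
k=6  ::::::::
::::::::
:::^::::
:::Z:Z::
::::ZZ::
::::::::
k=7  ::::::::
::::::::
:::Z>:::
:::Z:Z::
::::ZZ::
::::::::
k=8  ::::::::
::::::::
:::ZZ:::
:::ZvZ::
::::ZZ::
::::::::
k=9  ::::::::
::::::::
:::ZZ:::
:::<ZZ::
::::ZZ::
::::::::
k=10  ::::::::
::::::::
:::ZZ:::
::::ZZ::
:::vZZ::
::::::::
k=11  ::::::::
::::::::
:::ZZ:::
::::ZZ::
::<ZZZ::
::::::::
k=12  ::::::::
::::::::
:::ZZ:::
::^:ZZ::
::ZZZZ::
::::::::
k=13  ::::::::
::::::::
:::ZZ:::
::Z>ZZ::
::ZZZZ::
::::::::
k=14  ::::::::
::::::::
:::ZZ:::
::ZZZZ::
::ZvZZ::
::::::::
k=15  ::::::::
::::::::
:::ZZ:::
::ZZZZ::
::Z:>Z::
::::::::
k=16  ::::::::
::::::::
:::ZZ:::
::ZZ^Z::
::Z::Z::
::::::::
k=17  ::::::::
::::::::
:::ZZ:::
::Z<:Z::
::Z::Z::
::::::::
k=18  ::::::::
::::::::
:::ZZ:::
::Z::Z::
::Zv:Z::
::::::::
k=19  ::::::::
::::::::
:::ZZ:::
::Z::Z::
::<Z:Z::
::::::::
k=20  ::::::::
::::::::
:::ZZ:::
::Z::Z::
:::Z:Z::
::v:::::
k=21  ::::::::
::::::::
:::ZZ:::
::Z::Z::
:::Z:Z::
:<Z:::::
k=22  ::::::::
::::::::
:::ZZ:::
::Z::Z::
:^:Z:Z::
:ZZ:::::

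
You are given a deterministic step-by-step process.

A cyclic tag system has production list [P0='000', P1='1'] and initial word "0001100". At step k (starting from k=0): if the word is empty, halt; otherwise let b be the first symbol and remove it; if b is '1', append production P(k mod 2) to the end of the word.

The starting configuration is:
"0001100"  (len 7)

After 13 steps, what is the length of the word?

3

t=0: "0001100"  (len 7)
t=1: "001100"  (len 6)
t=2: "01100"  (len 5)
t=3: "1100"  (len 4)
t=4: "1001"  (len 4)
t=5: "001000"  (len 6)
t=6: "01000"  (len 5)
t=7: "1000"  (len 4)
t=8: "0001"  (len 4)
t=9: "001"  (len 3)
t=10: "01"  (len 2)
t=11: "1"  (len 1)
t=12: "1"  (len 1)
t=13: "000"  (len 3)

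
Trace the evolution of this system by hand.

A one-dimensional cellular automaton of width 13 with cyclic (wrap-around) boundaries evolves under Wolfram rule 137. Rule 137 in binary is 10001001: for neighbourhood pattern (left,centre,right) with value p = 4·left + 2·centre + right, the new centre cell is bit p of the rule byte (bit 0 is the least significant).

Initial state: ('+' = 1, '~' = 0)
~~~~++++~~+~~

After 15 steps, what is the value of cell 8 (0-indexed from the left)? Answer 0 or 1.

0

[0] ~~~~++++~~+~~
[1] +++~+++~~~~~+
[2] ++~~++~~+++~+
[3] +~~~+~~~++~~+
[4] ~~+~~~+~+~~~+
[5] ~~~~+~~~~~+~~
[6] +++~~~+++~~~+
[7] ++~~+~++~~+~+
[8] +~~~~~+~~~~~+
[9] ~~+++~~~+++~+
[10] ~~++~~+~++~~~
[11] +~+~~~~~+~~++
[12] ~~~~+++~~~~++
[13] ~++~++~~++~+~
[14] ~+~~+~~~+~~~~
[15] ~~~~~~+~~~+++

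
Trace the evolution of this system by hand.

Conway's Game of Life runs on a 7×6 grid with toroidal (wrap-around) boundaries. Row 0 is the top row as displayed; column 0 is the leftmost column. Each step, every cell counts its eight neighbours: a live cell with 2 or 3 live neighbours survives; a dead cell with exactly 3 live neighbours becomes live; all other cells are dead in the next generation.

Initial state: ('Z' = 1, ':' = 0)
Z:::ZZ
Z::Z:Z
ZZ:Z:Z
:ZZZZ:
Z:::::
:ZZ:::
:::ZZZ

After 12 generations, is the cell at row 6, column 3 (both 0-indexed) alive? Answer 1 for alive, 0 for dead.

0

gen 0: Z:::ZZ
Z::Z:Z
ZZ:Z:Z
:ZZZZ:
Z:::::
:ZZ:::
:::ZZZ
gen 1: ::::::
::ZZ::
::::::
:::ZZ:
Z:::::
ZZZZZZ
:ZZZ::
gen 2: :Z::::
::::::
::Z:Z:
::::::
Z:::::
::::ZZ
:::::Z
gen 3: ::::::
::::::
::::::
::::::
:::::Z
Z:::ZZ
Z:::ZZ
gen 4: :::::Z
::::::
::::::
::::::
Z:::ZZ
::::::
Z:::Z:
gen 5: :::::Z
::::::
::::::
:::::Z
:::::Z
Z:::Z:
:::::Z
gen 6: ::::::
::::::
::::::
::::::
Z:::ZZ
Z:::Z:
Z:::ZZ
gen 7: :::::Z
::::::
::::::
:::::Z
Z:::Z:
:Z:Z::
Z:::Z:
gen 8: :::::Z
::::::
::::::
:::::Z
Z:::ZZ
ZZ:ZZ:
Z:::ZZ
gen 9: Z:::ZZ
::::::
::::::
Z:::ZZ
:Z:Z::
:Z:Z::
:Z:Z::
gen 10: Z:::ZZ
:::::Z
:::::Z
Z:::ZZ
:Z:Z:Z
ZZ:ZZ:
:Z:Z:Z
gen 11: ::::::
::::::
::::::
::::::
:Z:Z::
:Z:Z::
:Z:Z::
gen 12: ::::::
::::::
::::::
::::::
::::::
ZZ:ZZ:
::::::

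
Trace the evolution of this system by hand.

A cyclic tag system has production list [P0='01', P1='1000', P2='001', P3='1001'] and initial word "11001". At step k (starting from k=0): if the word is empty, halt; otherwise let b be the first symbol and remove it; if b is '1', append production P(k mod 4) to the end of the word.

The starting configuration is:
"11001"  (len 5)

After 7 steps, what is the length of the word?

[0] "11001"  (len 5)
[1] "100101"  (len 6)
[2] "001011000"  (len 9)
[3] "01011000"  (len 8)
[4] "1011000"  (len 7)
[5] "01100001"  (len 8)
[6] "1100001"  (len 7)
[7] "100001001"  (len 9)

9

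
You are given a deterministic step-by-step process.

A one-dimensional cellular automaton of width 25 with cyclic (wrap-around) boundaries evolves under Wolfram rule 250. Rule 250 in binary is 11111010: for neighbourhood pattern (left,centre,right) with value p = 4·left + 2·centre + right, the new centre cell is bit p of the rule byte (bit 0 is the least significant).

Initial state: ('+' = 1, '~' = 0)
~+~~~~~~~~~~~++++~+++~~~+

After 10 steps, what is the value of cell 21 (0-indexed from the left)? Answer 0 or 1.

1

step 0: ~+~~~~~~~~~~~++++~+++~~~+
step 1: +~+~~~~~~~~~++++++++++~+~
step 2: ~+~+~~~~~~~++++++++++++~+
step 3: +~+~+~~~~~++++++++++++++~
step 4: ~+~+~+~~~++++++++++++++++
step 5: +~+~+~+~+++++++++++++++++
step 6: ++~+~+~++++++++++++++++++
step 7: +++~+~+++++++++++++++++++
step 8: ++++~++++++++++++++++++++
step 9: +++++++++++++++++++++++++
step 10: +++++++++++++++++++++++++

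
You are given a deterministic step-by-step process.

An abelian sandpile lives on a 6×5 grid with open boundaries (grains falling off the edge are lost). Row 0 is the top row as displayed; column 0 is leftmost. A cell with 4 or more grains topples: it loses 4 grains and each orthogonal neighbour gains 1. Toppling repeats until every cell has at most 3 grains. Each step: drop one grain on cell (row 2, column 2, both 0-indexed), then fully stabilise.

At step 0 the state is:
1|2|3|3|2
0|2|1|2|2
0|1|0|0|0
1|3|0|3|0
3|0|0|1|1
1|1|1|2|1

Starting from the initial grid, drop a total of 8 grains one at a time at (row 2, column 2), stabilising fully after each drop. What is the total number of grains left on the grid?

k=0  1|2|3|3|2
0|2|1|2|2
0|1|0|0|0
1|3|0|3|0
3|0|0|1|1
1|1|1|2|1
k=1  1|2|3|3|2
0|2|1|2|2
0|1|1|0|0
1|3|0|3|0
3|0|0|1|1
1|1|1|2|1
k=2  1|2|3|3|2
0|2|1|2|2
0|1|2|0|0
1|3|0|3|0
3|0|0|1|1
1|1|1|2|1
k=3  1|2|3|3|2
0|2|1|2|2
0|1|3|0|0
1|3|0|3|0
3|0|0|1|1
1|1|1|2|1
k=4  1|2|3|3|2
0|2|2|2|2
0|2|0|1|0
1|3|1|3|0
3|0|0|1|1
1|1|1|2|1
k=5  1|2|3|3|2
0|2|2|2|2
0|2|1|1|0
1|3|1|3|0
3|0|0|1|1
1|1|1|2|1
k=6  1|2|3|3|2
0|2|2|2|2
0|2|2|1|0
1|3|1|3|0
3|0|0|1|1
1|1|1|2|1
k=7  1|2|3|3|2
0|2|2|2|2
0|2|3|1|0
1|3|1|3|0
3|0|0|1|1
1|1|1|2|1
k=8  1|2|3|3|2
0|2|3|2|2
0|3|0|2|0
1|3|2|3|0
3|0|0|1|1
1|1|1|2|1

45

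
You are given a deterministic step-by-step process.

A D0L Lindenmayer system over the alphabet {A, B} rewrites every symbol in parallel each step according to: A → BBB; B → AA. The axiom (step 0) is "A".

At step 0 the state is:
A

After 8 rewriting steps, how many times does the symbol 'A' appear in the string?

1296

t=0: A
t=1: BBB
t=2: AAAAAA
t=3: BBBBBBBBBBBBBBBBBB
t=4: AAAAAAAAAAAAAAAAAAAAAAAAAAAAAAAAAAAA
t=5: BBBBBBBBBBBBBBBBBBBBBBBBBBBBBBBBBBBBBBBBBBBBBBBBBBBBBBBBBBBBBBBBBBBBBBBBBBBBBBBBBBBBBBBBBBBBBBBBBBBBBBBBBBBB
t=6: AAAAAAAAAAAAAAAAAAAAAAAAAAAAAAAAAAAAAAAAAAAAAAAAAAAAAAAAAA…AAAAAAAAAAAAAAAAAAAAAAAAAAAAAAAAAAAAAAAAAAAAAAAAAAAAAAAAAA  (len 216)
t=7: BBBBBBBBBBBBBBBBBBBBBBBBBBBBBBBBBBBBBBBBBBBBBBBBBBBBBBBBBB…BBBBBBBBBBBBBBBBBBBBBBBBBBBBBBBBBBBBBBBBBBBBBBBBBBBBBBBBBB  (len 648)
t=8: AAAAAAAAAAAAAAAAAAAAAAAAAAAAAAAAAAAAAAAAAAAAAAAAAAAAAAAAAA…AAAAAAAAAAAAAAAAAAAAAAAAAAAAAAAAAAAAAAAAAAAAAAAAAAAAAAAAAA  (len 1296)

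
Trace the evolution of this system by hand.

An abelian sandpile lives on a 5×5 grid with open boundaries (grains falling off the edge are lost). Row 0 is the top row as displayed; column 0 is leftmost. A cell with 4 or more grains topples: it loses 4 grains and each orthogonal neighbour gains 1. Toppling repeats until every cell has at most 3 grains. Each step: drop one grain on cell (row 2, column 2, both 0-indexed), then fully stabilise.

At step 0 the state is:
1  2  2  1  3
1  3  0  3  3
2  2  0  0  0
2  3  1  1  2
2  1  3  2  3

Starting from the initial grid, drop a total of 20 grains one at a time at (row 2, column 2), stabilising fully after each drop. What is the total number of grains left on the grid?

step 0: 1  2  2  1  3
1  3  0  3  3
2  2  0  0  0
2  3  1  1  2
2  1  3  2  3
step 1: 1  2  2  1  3
1  3  0  3  3
2  2  1  0  0
2  3  1  1  2
2  1  3  2  3
step 2: 1  2  2  1  3
1  3  0  3  3
2  2  2  0  0
2  3  1  1  2
2  1  3  2  3
step 3: 1  2  2  1  3
1  3  0  3  3
2  2  3  0  0
2  3  1  1  2
2  1  3  2  3
step 4: 1  2  2  1  3
1  3  1  3  3
2  3  0  1  0
2  3  2  1  2
2  1  3  2  3
step 5: 1  2  2  1  3
1  3  1  3  3
2  3  1  1  0
2  3  2  1  2
2  1  3  2  3
step 6: 1  2  2  1  3
1  3  1  3  3
2  3  2  1  0
2  3  2  1  2
2  1  3  2  3
step 7: 1  2  2  1  3
1  3  1  3  3
2  3  3  1  0
2  3  2  1  2
2  1  3  2  3
step 8: 1  3  2  1  3
2  0  3  3  3
3  2  2  2  0
3  1  1  2  2
2  3  0  3  3
step 9: 1  3  2  1  3
2  0  3  3  3
3  2  3  2  0
3  1  1  2  2
2  3  0  3  3
step 10: 1  3  3  3  0
2  1  1  2  1
3  3  2  0  2
3  1  2  3  2
2  3  0  3  3
step 11: 1  3  3  3  0
2  1  1  2  1
3  3  3  0  2
3  1  2  3  2
2  3  0  3  3
step 12: 1  3  3  3  0
3  2  2  2  1
1  1  1  1  2
0  3  3  3  2
3  3  0  3  3
step 13: 1  3  3  3  0
3  2  2  2  1
1  1  2  1  2
0  3  3  3  2
3  3  0  3  3
step 14: 1  3  3  3  0
3  2  2  2  1
1  1  3  1  2
0  3  3  3  2
3  3  0  3  3
step 15: 1  3  3  3  0
3  2  3  2  1
1  3  1  3  3
2  1  2  2  0
0  1  3  1  1
step 16: 1  3  3  3  0
3  2  3  2  1
1  3  2  3  3
2  1  2  2  0
0  1  3  1  1
step 17: 1  3  3  3  0
3  2  3  2  1
1  3  3  3  3
2  1  2  2  0
0  1  3  1  1
step 18: 3  1  2  1  1
0  2  3  1  3
3  1  3  2  0
2  2  3  3  1
0  1  3  1  1
step 19: 3  1  3  1  1
0  3  0  3  3
3  2  3  0  1
2  3  2  1  2
0  2  0  3  1
step 20: 3  1  3  1  1
0  3  1  3  3
3  3  0  1  1
2  3  3  1  2
0  2  0  3  1

44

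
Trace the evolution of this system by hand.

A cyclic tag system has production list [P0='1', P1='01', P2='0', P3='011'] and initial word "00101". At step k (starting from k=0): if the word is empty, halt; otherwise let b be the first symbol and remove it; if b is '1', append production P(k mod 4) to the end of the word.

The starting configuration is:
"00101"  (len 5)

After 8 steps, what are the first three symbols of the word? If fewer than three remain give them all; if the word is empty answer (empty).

k=0  "00101"  (len 5)
k=1  "0101"  (len 4)
k=2  "101"  (len 3)
k=3  "010"  (len 3)
k=4  "10"  (len 2)
k=5  "01"  (len 2)
k=6  "1"  (len 1)
k=7  "0"  (len 1)
k=8  (halted — word empty)

(empty)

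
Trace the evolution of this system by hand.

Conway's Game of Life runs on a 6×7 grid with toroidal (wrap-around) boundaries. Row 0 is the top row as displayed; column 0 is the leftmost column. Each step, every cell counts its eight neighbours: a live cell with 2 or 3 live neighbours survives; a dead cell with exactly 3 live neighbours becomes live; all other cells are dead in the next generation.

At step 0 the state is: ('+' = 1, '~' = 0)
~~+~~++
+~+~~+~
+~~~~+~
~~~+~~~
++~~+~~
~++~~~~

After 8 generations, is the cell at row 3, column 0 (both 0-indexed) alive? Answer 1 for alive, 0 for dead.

t=0: ~~+~~++
+~+~~+~
+~~~~+~
~~~+~~~
++~~+~~
~++~~~~
t=1: +~++~++
+~~~++~
~+~~+~~
++~~+~+
++~+~~~
~~++~++
t=2: +~+~~~~
+~+~~~~
~+~++~~
~~~++++
~~~+~~~
~~~~~+~
t=3: ~~~~~~+
+~+~~~~
++~~~~+
~~~~~+~
~~~+~~+
~~~~~~~
t=4: ~~~~~~~
~~~~~~~
++~~~~+
~~~~~+~
~~~~~~~
~~~~~~~
t=5: ~~~~~~~
+~~~~~~
+~~~~~+
+~~~~~+
~~~~~~~
~~~~~~~
t=6: ~~~~~~~
+~~~~~+
~+~~~~~
+~~~~~+
~~~~~~~
~~~~~~~
t=7: ~~~~~~~
+~~~~~~
~+~~~~~
+~~~~~~
~~~~~~~
~~~~~~~
t=8: ~~~~~~~
~~~~~~~
++~~~~~
~~~~~~~
~~~~~~~
~~~~~~~

0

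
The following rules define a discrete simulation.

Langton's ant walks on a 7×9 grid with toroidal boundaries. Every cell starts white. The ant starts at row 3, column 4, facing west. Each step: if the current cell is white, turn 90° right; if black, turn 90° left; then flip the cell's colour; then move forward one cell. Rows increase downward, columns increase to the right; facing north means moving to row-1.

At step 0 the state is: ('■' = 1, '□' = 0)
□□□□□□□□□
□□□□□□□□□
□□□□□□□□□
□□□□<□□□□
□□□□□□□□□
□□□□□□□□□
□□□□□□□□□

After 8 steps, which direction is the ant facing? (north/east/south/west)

east

step 0: □□□□□□□□□
□□□□□□□□□
□□□□□□□□□
□□□□<□□□□
□□□□□□□□□
□□□□□□□□□
□□□□□□□□□
step 1: □□□□□□□□□
□□□□□□□□□
□□□□^□□□□
□□□□■□□□□
□□□□□□□□□
□□□□□□□□□
□□□□□□□□□
step 2: □□□□□□□□□
□□□□□□□□□
□□□□■>□□□
□□□□■□□□□
□□□□□□□□□
□□□□□□□□□
□□□□□□□□□
step 3: □□□□□□□□□
□□□□□□□□□
□□□□■■□□□
□□□□■v□□□
□□□□□□□□□
□□□□□□□□□
□□□□□□□□□
step 4: □□□□□□□□□
□□□□□□□□□
□□□□■■□□□
□□□□<■□□□
□□□□□□□□□
□□□□□□□□□
□□□□□□□□□
step 5: □□□□□□□□□
□□□□□□□□□
□□□□■■□□□
□□□□□■□□□
□□□□v□□□□
□□□□□□□□□
□□□□□□□□□
step 6: □□□□□□□□□
□□□□□□□□□
□□□□■■□□□
□□□□□■□□□
□□□<■□□□□
□□□□□□□□□
□□□□□□□□□
step 7: □□□□□□□□□
□□□□□□□□□
□□□□■■□□□
□□□^□■□□□
□□□■■□□□□
□□□□□□□□□
□□□□□□□□□
step 8: □□□□□□□□□
□□□□□□□□□
□□□□■■□□□
□□□■>■□□□
□□□■■□□□□
□□□□□□□□□
□□□□□□□□□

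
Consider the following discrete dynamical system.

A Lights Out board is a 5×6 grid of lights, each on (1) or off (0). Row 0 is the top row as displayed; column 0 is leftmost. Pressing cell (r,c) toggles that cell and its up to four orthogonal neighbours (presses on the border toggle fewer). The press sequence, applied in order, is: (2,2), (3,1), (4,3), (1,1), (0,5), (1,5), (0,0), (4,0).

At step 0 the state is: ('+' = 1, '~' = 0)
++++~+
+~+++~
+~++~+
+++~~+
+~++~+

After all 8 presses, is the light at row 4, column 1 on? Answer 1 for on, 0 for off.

0) ++++~+
+~+++~
+~++~+
+++~~+
+~++~+
1) ++++~+
+~~++~
++~~~+
++~~~+
+~++~+
2) ++++~+
+~~++~
+~~~~+
~~+~~+
++++~+
3) ++++~+
+~~++~
+~~~~+
~~++~+
++~~++
4) +~++~+
~++++~
++~~~+
~~++~+
++~~++
5) +~+++~
~+++++
++~~~+
~~++~+
++~~++
6) +~++++
~+++~~
++~~~~
~~++~+
++~~++
7) ~+++++
++++~~
++~~~~
~~++~+
++~~++
8) ~+++++
++++~~
++~~~~
+~++~+
~~~~++

0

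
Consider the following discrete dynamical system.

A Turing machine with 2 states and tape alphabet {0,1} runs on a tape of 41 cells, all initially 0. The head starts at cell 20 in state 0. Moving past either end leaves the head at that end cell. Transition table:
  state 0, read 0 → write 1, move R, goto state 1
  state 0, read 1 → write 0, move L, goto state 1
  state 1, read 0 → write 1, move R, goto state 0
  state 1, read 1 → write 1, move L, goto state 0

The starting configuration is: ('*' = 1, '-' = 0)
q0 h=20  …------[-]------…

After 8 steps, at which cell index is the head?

28

t=0: q0 h=20  …------[-]------…
t=1: q1 h=21  …-----*[-]------…
t=2: q0 h=22  …----**[-]------…
t=3: q1 h=23  …---***[-]------…
t=4: q0 h=24  …--****[-]------…
t=5: q1 h=25  …-*****[-]------…
t=6: q0 h=26  …******[-]------…
t=7: q1 h=27  …******[-]------…
t=8: q0 h=28  …******[-]------…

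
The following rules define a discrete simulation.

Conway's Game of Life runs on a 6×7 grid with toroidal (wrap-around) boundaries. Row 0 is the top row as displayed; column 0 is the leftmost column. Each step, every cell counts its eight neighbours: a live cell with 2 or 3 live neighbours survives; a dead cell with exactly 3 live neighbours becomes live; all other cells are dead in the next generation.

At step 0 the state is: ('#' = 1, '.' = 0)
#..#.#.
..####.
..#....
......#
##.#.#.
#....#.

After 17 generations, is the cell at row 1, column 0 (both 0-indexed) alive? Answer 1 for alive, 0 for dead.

0

step 0: #..#.#.
..####.
..#....
......#
##.#.#.
#....#.
step 1: .###.#.
.##..##
..#.##.
###...#
##..##.
#.#..#.
step 2: ...#.#.
#.....#
....#..
..#....
...###.
#....#.
step 3: #...##.
....###
.......
.....#.
...####
...#.#.
step 4: ...#...
....#.#
....#.#
.....##
...#..#
...#...
step 5: ...##..
...##..
#...#.#
#...#.#
....###
..###..
step 6: .....#.
.......
#...#.#
...##..
#.....#
..#....
step 7: .......
.....##
...###.
...##..
...#...
......#
step 8: .....##
.....##
...#..#
..#..#.
...##..
.......
step 9: .....##
#...#..
....#.#
..#..#.
...##..
....##.
step 10: ......#
#...#..
...##.#
.....#.
...#...
...#..#
step 11: #....##
#..##.#
...##.#
...#.#.
....#..
.......
step 12: #...##.
...#...
#.#...#
...#.#.
....#..
.....##
step 13: ....##.
##.###.
..###.#
...####
....#.#
......#
step 14: #..#...
##.....
.#.....
#.#...#
#..##.#
....#.#
step 15: ##....#
###....
..#...#
..##.##
.#.##..
....#.#
step 16: ..#..##
..#....
.....##
##...##
#.....#
.####.#
step 17: #...###
.......
.#...#.
.#.....
...##..
.####..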